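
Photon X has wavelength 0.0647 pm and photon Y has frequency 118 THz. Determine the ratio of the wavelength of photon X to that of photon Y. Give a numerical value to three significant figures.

λ_X = 6.470e-14 m (from wavelength = 0.0647 pm, via λ given directly).
λ_Y = 2.541e-6 m (from frequency = 118 THz, via λ = c/f).
Ratio = 6.470e-14 / 2.541e-6 = 2.55e-8.

2.55e-8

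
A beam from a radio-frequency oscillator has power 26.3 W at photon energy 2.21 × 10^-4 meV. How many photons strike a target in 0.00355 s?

Total energy: E_total = P·t = 26.3 × 0.00355 = 0.09337 J.
Per-photon energy: E = 3.541 × 10^-26 J.
N = E_total / E_photon = 2.64 × 10^24.

2.64 × 10^24 photons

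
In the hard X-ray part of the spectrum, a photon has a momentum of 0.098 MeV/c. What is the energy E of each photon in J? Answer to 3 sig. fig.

1.57e-14 J

In SI units: p = 0.098 MeV/c = 5.2374e-23 kg·m/s.
For a photon E = pc, so E = 1.570e-14 J.
So E ≈ 1.57e-14 J.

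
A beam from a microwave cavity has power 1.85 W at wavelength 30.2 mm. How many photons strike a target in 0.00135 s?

3.80e20 photons

Total energy: E_total = P·t = 1.85 × 0.00135 = 0.002498 J.
Per-photon energy: E = 6.578e-24 J.
N = E_total / E_photon = 3.80e20.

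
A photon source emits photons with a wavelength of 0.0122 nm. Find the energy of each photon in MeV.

0.102 MeV

Use h = 6.62607015·10^-34 J·s, c = 2.99792458·10^8 m/s, 1 eV = 1.602176634·10^-19 J.
Convert to SI: λ = 0.0122 nm = 1.22·10^-11 m.
Apply E = hc/λ: E = 1.628·10^-14 J.
Converting to MeV: E = 0.1016 MeV ≈ 0.102 MeV.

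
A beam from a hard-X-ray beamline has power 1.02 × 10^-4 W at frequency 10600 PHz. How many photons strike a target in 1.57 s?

Total energy: E_total = P·t = 1.02 × 10^-4 × 1.57 = 1.601 × 10^-4 J.
Per-photon energy: E = 7.024 × 10^-15 J.
N = E_total / E_photon = 2.28 × 10^10.

2.28 × 10^10 photons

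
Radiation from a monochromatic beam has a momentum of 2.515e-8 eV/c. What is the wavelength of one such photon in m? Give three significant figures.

Take h = 6.62607015e-34 J·s, c = 2.99792458e8 m/s, 1 eV = 1.602176634e-19 J.
Convert to SI: p = 2.515e-8 eV/c = 1.3441e-35 kg·m/s.
The photon relation is λ = h/p, giving λ = 49.30 m.
So λ ≈ 49.3 m.

49.3 m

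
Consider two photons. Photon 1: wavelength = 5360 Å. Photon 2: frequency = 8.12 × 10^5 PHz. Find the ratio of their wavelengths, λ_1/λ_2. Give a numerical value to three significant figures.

λ_1 = 5.360 × 10^-7 m (from wavelength = 5360 Å, via λ given directly).
λ_2 = 3.692 × 10^-13 m (from frequency = 8.12 × 10^5 PHz, via λ = c/f).
Ratio = 5.360 × 10^-7 / 3.692 × 10^-13 = 1.45 × 10^6.

1.45 × 10^6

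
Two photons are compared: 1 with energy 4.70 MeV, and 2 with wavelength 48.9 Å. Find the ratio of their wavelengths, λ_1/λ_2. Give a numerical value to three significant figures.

λ_1 = 2.638 × 10^-13 m (from energy = 4.70 MeV, via λ = hc/E).
λ_2 = 4.890 × 10^-9 m (from wavelength = 48.9 Å, via λ given directly).
Ratio = 2.638 × 10^-13 / 4.890 × 10^-9 = 5.39 × 10^-5.

5.39 × 10^-5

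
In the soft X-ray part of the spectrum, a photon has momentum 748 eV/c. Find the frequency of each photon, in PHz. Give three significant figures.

Use h = 6.62607015e-34 J·s, c = 2.99792458e8 m/s, 1 eV = 1.602176634e-19 J.
Convert to SI: p = 748 eV/c = 3.9975e-25 kg·m/s.
Since f = pc/h for a photon, f = 1.809e17 Hz.
Converting to PHz: f = 180.9 PHz ≈ 181 PHz.

181 PHz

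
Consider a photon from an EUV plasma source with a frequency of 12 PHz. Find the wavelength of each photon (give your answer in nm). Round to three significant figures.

25.0 nm

In SI units: f = 12 PHz = 1.2e16 Hz.
The photon relation is λ = c/f, giving λ = 2.498e-8 m.
Converting to nm: λ = 24.98 nm ≈ 25.0 nm.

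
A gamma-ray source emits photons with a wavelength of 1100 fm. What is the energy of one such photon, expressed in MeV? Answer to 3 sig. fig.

1.13 MeV

Take h = 6.62607015e-34 J·s, c = 2.99792458e8 m/s, 1 eV = 1.602176634e-19 J.
First convert: λ = 1100 fm = 1.1e-12 m.
For a photon E = hc/λ, so E = 1.806e-13 J.
Converting to MeV: E = 1.127 MeV ≈ 1.13 MeV.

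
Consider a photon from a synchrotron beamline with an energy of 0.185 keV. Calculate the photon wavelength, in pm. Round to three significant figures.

(h = 6.62607015e-34 J·s, c = 2.99792458e8 m/s, 1 eV = 1.602176634e-19 J.)
First convert: E = 0.185 keV = 2.9640e-17 J.
The photon relation is λ = hc/E, giving λ = 6.702e-9 m.
Converting to pm: λ = 6702 pm ≈ 6700 pm.

6700 pm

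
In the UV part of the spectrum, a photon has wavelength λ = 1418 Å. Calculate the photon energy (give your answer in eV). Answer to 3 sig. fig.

Use h = 6.62607015e-34 J·s, c = 2.99792458e8 m/s, 1 eV = 1.602176634e-19 J.
Convert to SI: λ = 1418 Å = 1.418e-7 m.
The photon relation is E = hc/λ, giving E = 1.401e-18 J.
Converting to eV: E = 8.744 eV ≈ 8.74 eV.

8.74 eV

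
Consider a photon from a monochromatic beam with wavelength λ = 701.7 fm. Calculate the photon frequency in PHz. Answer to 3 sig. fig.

4.27·10^5 PHz

Use c = 2.99792458·10^8 m/s.
Convert to SI: λ = 701.7 fm = 7.017·10^-13 m.
For a photon f = c/λ, so f = 4.272·10^20 Hz.
Converting to PHz: f = 427200 PHz ≈ 4.27·10^5 PHz.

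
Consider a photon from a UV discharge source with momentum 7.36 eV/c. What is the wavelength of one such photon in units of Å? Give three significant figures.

Take h = 6.62607015e-34 J·s, c = 2.99792458e8 m/s, 1 eV = 1.602176634e-19 J.
First convert: p = 7.36 eV/c = 3.9334e-27 kg·m/s.
The photon relation is λ = h/p, giving λ = 1.685e-7 m.
Converting to Å: λ = 1685 Å ≈ 1680 Å.

1680 Å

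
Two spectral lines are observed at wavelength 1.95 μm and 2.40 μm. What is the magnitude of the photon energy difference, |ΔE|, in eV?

Using E = hc/λ: E₁ = 1.019 × 10^-19 J, E₂ = 8.277 × 10^-20 J.
|ΔE| = |1.019 × 10^-19 − 8.277 × 10^-20| = 1.91 × 10^-20 J = 0.119 eV.

0.119 eV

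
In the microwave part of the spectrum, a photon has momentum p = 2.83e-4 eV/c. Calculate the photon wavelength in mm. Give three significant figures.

4.38 mm

In SI units: p = 2.83e-4 eV/c = 1.5124e-31 kg·m/s.
The photon relation is λ = h/p, giving λ = 0.004381 m.
Converting to mm: λ = 4.381 mm ≈ 4.38 mm.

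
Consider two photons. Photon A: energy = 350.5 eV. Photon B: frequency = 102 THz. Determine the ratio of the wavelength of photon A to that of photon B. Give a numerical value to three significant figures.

λ_A = 3.537e-9 m (from energy = 350.5 eV, via λ = hc/E).
λ_B = 2.939e-6 m (from frequency = 102 THz, via λ = c/f).
Ratio = 3.537e-9 / 2.939e-6 = 1.20e-3.

1.20e-3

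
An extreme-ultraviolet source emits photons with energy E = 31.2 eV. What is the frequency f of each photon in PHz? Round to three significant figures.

Convert to SI: E = 31.2 eV = 4.9988 × 10^-18 J.
Apply f = E/h: f = 7.544 × 10^15 Hz.
Converting to PHz: f = 7.544 PHz ≈ 7.54 PHz.

7.54 PHz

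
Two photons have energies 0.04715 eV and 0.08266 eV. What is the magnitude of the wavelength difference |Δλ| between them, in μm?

Using λ = hc/E: λ₁ = 2.6296e-5 m, λ₂ = 1.4999e-5 m.
|Δλ| = |2.6296e-5 − 1.4999e-5| = 1.13e-5 m = 11.3 μm.

11.3 μm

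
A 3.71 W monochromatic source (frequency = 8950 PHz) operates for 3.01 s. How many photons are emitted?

1.88e15 photons

Total energy: E_total = P·t = 3.71 × 3.01 = 11.17 J.
Per-photon energy: E = 5.930e-15 J.
N = E_total / E_photon = 1.88e15.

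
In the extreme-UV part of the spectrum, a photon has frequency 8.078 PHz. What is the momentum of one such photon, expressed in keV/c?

First convert: f = 8.078 PHz = 8.078 × 10^15 Hz.
For a photon p = hf/c, so p = 1.785 × 10^-26 kg·m/s.
Converting to keV/c: p = 0.03341 keV/c ≈ 0.0334 keV/c.

0.0334 keV/c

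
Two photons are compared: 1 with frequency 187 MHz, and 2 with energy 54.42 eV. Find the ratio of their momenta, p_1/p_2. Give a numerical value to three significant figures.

p_1 = 4.133e-34 kg·m/s (from frequency = 187 MHz, via p = hf/c).
p_2 = 2.908e-26 kg·m/s (from energy = 54.42 eV, via p = E/c).
Ratio = 4.133e-34 / 2.908e-26 = 1.42e-8.

1.42e-8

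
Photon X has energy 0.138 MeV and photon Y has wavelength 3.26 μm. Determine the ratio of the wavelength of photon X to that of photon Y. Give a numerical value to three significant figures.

2.76e-6

λ_X = 8.984e-12 m (from energy = 0.138 MeV, via λ = hc/E).
λ_Y = 3.260e-6 m (from wavelength = 3.26 μm, via λ given directly).
Ratio = 8.984e-12 / 3.260e-6 = 2.76e-6.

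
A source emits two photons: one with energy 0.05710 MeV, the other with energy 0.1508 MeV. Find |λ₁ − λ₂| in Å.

Using λ = hc/E: λ₁ = 2.1714 × 10^-11 m, λ₂ = 8.2218 × 10^-12 m.
|Δλ| = |2.1714 × 10^-11 − 8.2218 × 10^-12| = 1.35 × 10^-11 m = 0.135 Å.

0.135 Å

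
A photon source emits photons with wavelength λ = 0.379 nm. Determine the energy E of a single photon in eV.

3270 eV

(h = 6.62607015 × 10^-34 J·s, c = 2.99792458 × 10^8 m/s, 1 eV = 1.602176634 × 10^-19 J.)
First convert: λ = 0.379 nm = 3.79 × 10^-10 m.
Apply E = hc/λ: E = 5.241 × 10^-16 J.
Converting to eV: E = 3271 eV ≈ 3270 eV.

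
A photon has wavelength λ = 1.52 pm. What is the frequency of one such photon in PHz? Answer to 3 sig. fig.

First convert: λ = 1.52 pm = 1.52 × 10^-12 m.
Apply f = c/λ: f = 1.972 × 10^20 Hz.
Converting to PHz: f = 197200 PHz ≈ 1.97 × 10^5 PHz.

1.97 × 10^5 PHz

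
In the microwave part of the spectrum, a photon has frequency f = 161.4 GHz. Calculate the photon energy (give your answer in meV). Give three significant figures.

0.667 meV

In SI units: f = 161.4 GHz = 1.614e11 Hz.
Since E = hf for a photon, E = 1.069e-22 J.
Converting to meV: E = 0.6675 meV ≈ 0.667 meV.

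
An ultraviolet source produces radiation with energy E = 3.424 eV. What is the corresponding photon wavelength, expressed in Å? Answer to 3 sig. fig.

3620 Å

Take h = 6.62607015 × 10^-34 J·s, c = 2.99792458 × 10^8 m/s, 1 eV = 1.602176634 × 10^-19 J.
Convert to SI: E = 3.424 eV = 5.4859 × 10^-19 J.
Since λ = hc/E for a photon, λ = 3.621 × 10^-7 m.
Converting to Å: λ = 3621 Å ≈ 3620 Å.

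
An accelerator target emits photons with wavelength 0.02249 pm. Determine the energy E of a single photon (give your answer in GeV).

0.0551 GeV

Use h = 6.62607015e-34 J·s, c = 2.99792458e8 m/s, 1 eV = 1.602176634e-19 J.
Convert to SI: λ = 0.02249 pm = 2.249e-14 m.
For a photon E = hc/λ, so E = 8.833e-12 J.
Converting to GeV: E = 0.05513 GeV ≈ 0.0551 GeV.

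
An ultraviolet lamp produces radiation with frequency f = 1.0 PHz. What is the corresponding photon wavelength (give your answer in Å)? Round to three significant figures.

Convert to SI: f = 1.0 PHz = 1.0·10^15 Hz.
Apply λ = c/f: λ = 2.998·10^-7 m.
Converting to Å: λ = 2998 Å ≈ 3000 Å.

3000 Å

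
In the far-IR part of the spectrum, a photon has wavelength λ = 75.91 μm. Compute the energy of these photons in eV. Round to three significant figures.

(h = 6.62607015e-34 J·s, c = 2.99792458e8 m/s, 1 eV = 1.602176634e-19 J.)
Convert to SI: λ = 75.91 μm = 7.591e-5 m.
Apply E = hc/λ: E = 2.617e-21 J.
Converting to eV: E = 0.01633 eV ≈ 0.0163 eV.

0.0163 eV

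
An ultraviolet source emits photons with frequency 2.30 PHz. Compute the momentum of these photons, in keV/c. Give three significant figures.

Take h = 6.62607015e-34 J·s, c = 2.99792458e8 m/s, 1 eV = 1.602176634e-19 J.
Convert to SI: f = 2.30 PHz = 2.30e15 Hz.
For a photon p = hf/c, so p = 5.084e-27 kg·m/s.
Converting to keV/c: p = 0.009512 keV/c ≈ 9.51e-3 keV/c.

9.51e-3 keV/c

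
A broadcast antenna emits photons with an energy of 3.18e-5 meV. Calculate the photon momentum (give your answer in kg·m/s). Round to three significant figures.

(c = 2.99792458e8 m/s, 1 eV = 1.602176634e-19 J.)
Convert to SI: E = 3.18e-5 meV = 5.0949e-27 J.
Since p = E/c for a photon, p = 1.699e-35 kg·m/s.
So p ≈ 1.70e-35 kg·m/s.

1.70e-35 kg·m/s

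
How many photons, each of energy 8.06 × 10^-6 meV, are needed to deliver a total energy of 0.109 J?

8.44 × 10^25 photons

Per-photon energy: E = 1.291 × 10^-27 J (from energy = 8.06 × 10^-6 meV).
N = E_total / E_photon = 0.109 J / 1.291 × 10^-27 J = 8.44 × 10^25.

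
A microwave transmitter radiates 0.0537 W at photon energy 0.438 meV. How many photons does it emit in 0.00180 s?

Total energy: E_total = P·t = 0.0537 × 0.00180 = 9.666e-5 J.
Per-photon energy: E = 7.018e-23 J.
N = E_total / E_photon = 1.38e18.

1.38e18 photons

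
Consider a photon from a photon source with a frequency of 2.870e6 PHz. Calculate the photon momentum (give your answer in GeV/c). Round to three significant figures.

0.0119 GeV/c

In SI units: f = 2.870e6 PHz = 2.870e21 Hz.
Since p = hf/c for a photon, p = 6.343e-21 kg·m/s.
Converting to GeV/c: p = 0.01187 GeV/c ≈ 0.0119 GeV/c.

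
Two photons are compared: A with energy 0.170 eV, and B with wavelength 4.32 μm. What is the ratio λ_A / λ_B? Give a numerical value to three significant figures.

λ_A = 7.293 × 10^-6 m (from energy = 0.170 eV, via λ = hc/E).
λ_B = 4.320 × 10^-6 m (from wavelength = 4.32 μm, via λ given directly).
Ratio = 7.293 × 10^-6 / 4.320 × 10^-6 = 1.69.

1.69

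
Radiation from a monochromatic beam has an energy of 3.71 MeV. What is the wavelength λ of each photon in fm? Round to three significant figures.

334 fm

Use h = 6.62607015 × 10^-34 J·s, c = 2.99792458 × 10^8 m/s, 1 eV = 1.602176634 × 10^-19 J.
First convert: E = 3.71 MeV = 5.9441 × 10^-13 J.
The photon relation is λ = hc/E, giving λ = 3.342 × 10^-13 m.
Converting to fm: λ = 334.2 fm ≈ 334 fm.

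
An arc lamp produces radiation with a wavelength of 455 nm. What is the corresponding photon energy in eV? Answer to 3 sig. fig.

2.72 eV

In SI units: λ = 455 nm = 4.55 × 10^-7 m.
The photon relation is E = hc/λ, giving E = 4.366 × 10^-19 J.
Converting to eV: E = 2.725 eV ≈ 2.72 eV.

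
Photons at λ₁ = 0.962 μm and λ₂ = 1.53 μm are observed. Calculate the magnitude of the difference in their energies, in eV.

Using E = hc/λ: E₁ = 2.065 × 10^-19 J, E₂ = 1.298 × 10^-19 J.
|ΔE| = |2.065 × 10^-19 − 1.298 × 10^-19| = 7.67 × 10^-20 J = 0.478 eV.

0.478 eV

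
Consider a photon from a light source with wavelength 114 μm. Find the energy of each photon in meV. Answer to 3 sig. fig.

Convert to SI: λ = 114 μm = 1.14e-4 m.
For a photon E = hc/λ, so E = 1.742e-21 J.
Converting to meV: E = 10.88 meV ≈ 10.9 meV.

10.9 meV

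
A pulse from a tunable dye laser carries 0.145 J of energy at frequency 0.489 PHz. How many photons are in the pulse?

4.48e17 photons

Per-photon energy: E = 3.240e-19 J (from frequency = 0.489 PHz).
N = E_total / E_photon = 0.145 J / 3.240e-19 J = 4.48e17.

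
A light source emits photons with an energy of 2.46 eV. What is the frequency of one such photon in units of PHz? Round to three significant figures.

(h = 6.62607015 × 10^-34 J·s, 1 eV = 1.602176634 × 10^-19 J.)
First convert: E = 2.46 eV = 3.9414 × 10^-19 J.
Apply f = E/h: f = 5.948 × 10^14 Hz.
Converting to PHz: f = 0.5948 PHz ≈ 0.595 PHz.

0.595 PHz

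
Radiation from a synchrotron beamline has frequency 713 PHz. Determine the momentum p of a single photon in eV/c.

2950 eV/c

Use h = 6.62607015 × 10^-34 J·s, c = 2.99792458 × 10^8 m/s, 1 eV = 1.602176634 × 10^-19 J.
First convert: f = 713 PHz = 7.13 × 10^17 Hz.
For a photon p = hf/c, so p = 1.576 × 10^-24 kg·m/s.
Converting to eV/c: p = 2949 eV/c ≈ 2950 eV/c.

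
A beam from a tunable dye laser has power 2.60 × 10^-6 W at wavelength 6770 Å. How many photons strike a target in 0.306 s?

2.71 × 10^12 photons

Total energy: E_total = P·t = 2.60 × 10^-6 × 0.306 = 7.956 × 10^-7 J.
Per-photon energy: E = 2.934 × 10^-19 J.
N = E_total / E_photon = 2.71 × 10^12.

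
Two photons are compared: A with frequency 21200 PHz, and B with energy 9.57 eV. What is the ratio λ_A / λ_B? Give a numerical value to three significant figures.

λ_A = 1.414 × 10^-11 m (from frequency = 21200 PHz, via λ = c/f).
λ_B = 1.296 × 10^-7 m (from energy = 9.57 eV, via λ = hc/E).
Ratio = 1.414 × 10^-11 / 1.296 × 10^-7 = 1.09 × 10^-4.

1.09 × 10^-4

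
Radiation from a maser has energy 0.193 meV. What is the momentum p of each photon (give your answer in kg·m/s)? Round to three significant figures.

1.03 × 10^-31 kg·m/s

Use c = 2.99792458 × 10^8 m/s, 1 eV = 1.602176634 × 10^-19 J.
First convert: E = 0.193 meV = 3.0922 × 10^-23 J.
Apply p = E/c: p = 1.031 × 10^-31 kg·m/s.
So p ≈ 1.03 × 10^-31 kg·m/s.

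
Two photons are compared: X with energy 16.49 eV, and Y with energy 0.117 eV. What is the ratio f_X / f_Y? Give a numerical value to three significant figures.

141

f_X = 3.987 × 10^15 Hz (from energy = 16.49 eV, via f = E/h).
f_Y = 2.829 × 10^13 Hz (from energy = 0.117 eV, via f = E/h).
Ratio = 3.987 × 10^15 / 2.829 × 10^13 = 141.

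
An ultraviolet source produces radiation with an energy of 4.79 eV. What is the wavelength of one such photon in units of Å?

First convert: E = 4.79 eV = 7.6744e-19 J.
Apply λ = hc/E: λ = 2.588e-7 m.
Converting to Å: λ = 2588 Å ≈ 2590 Å.

2590 Å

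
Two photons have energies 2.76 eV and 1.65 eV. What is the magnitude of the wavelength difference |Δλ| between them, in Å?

Using λ = hc/E: λ₁ = 4.492e-7 m, λ₂ = 7.514e-7 m.
|Δλ| = |4.492e-7 − 7.514e-7| = 3.02e-7 m = 3020 Å.

3020 Å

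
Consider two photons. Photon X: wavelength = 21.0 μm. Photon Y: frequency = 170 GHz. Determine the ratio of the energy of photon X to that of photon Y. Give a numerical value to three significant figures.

84.0

E_X = 9.459e-21 J (from wavelength = 21.0 μm, via E = hc/λ).
E_Y = 1.126e-22 J (from frequency = 170 GHz, via E = hf).
Ratio = 9.459e-21 / 1.126e-22 = 84.0.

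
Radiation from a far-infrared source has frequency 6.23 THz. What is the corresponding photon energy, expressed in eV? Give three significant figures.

(h = 6.62607015e-34 J·s, 1 eV = 1.602176634e-19 J.)
In SI units: f = 6.23 THz = 6.23e12 Hz.
For a photon E = hf, so E = 4.128e-21 J.
Converting to eV: E = 0.02577 eV ≈ 0.0258 eV.

0.0258 eV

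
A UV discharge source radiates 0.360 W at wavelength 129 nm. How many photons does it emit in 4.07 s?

9.52e17 photons

Total energy: E_total = P·t = 0.360 × 4.07 = 1.465 J.
Per-photon energy: E = 1.540e-18 J.
N = E_total / E_photon = 9.52e17.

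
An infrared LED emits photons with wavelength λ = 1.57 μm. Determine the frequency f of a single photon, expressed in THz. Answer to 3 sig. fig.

Use c = 2.99792458 × 10^8 m/s.
Convert to SI: λ = 1.57 μm = 1.57 × 10^-6 m.
Apply f = c/λ: f = 1.910 × 10^14 Hz.
Converting to THz: f = 191.0 THz ≈ 191 THz.

191 THz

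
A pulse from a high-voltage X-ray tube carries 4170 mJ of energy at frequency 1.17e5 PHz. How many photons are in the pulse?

5.38e13 photons

Per-photon energy: E = 7.753e-14 J (from frequency = 1.17e5 PHz).
N = E_total / E_photon = 4.17 J / 7.753e-14 J = 5.38e13.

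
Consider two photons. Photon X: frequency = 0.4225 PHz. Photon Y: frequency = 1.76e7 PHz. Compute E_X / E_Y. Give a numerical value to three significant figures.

E_X = 2.800e-19 J (from frequency = 0.4225 PHz, via E = hf).
E_Y = 1.166e-11 J (from frequency = 1.76e7 PHz, via E = hf).
Ratio = 2.800e-19 / 1.166e-11 = 2.40e-8.

2.40e-8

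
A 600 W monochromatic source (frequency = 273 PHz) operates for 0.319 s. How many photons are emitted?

Total energy: E_total = P·t = 600 × 0.319 = 191.4 J.
Per-photon energy: E = 1.809·10^-16 J.
N = E_total / E_photon = 1.06·10^18.

1.06·10^18 photons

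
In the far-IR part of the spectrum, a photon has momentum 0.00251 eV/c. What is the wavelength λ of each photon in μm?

Use h = 6.62607015 × 10^-34 J·s, c = 2.99792458 × 10^8 m/s, 1 eV = 1.602176634 × 10^-19 J.
First convert: p = 0.00251 eV/c = 1.3414 × 10^-30 kg·m/s.
Since λ = h/p for a photon, λ = 4.940 × 10^-4 m.
Converting to μm: λ = 494.0 μm ≈ 494 μm.

494 μm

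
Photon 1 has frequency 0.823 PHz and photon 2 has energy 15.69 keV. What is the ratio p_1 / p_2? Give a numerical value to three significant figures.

p_1 = 1.819·10^-27 kg·m/s (from frequency = 0.823 PHz, via p = hf/c).
p_2 = 8.385·10^-24 kg·m/s (from energy = 15.69 keV, via p = E/c).
Ratio = 1.819·10^-27 / 8.385·10^-24 = 2.17·10^-4.

2.17·10^-4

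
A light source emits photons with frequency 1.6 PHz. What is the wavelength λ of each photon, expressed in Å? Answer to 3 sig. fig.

1870 Å

Use c = 2.99792458e8 m/s.
Convert to SI: f = 1.6 PHz = 1.6e15 Hz.
Apply λ = c/f: λ = 1.874e-7 m.
Converting to Å: λ = 1874 Å ≈ 1870 Å.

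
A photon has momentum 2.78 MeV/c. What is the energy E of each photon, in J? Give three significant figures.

Use c = 2.99792458 × 10^8 m/s, 1 eV = 1.602176634 × 10^-19 J.
Convert to SI: p = 2.78 MeV/c = 1.4857 × 10^-21 kg·m/s.
For a photon E = pc, so E = 4.454 × 10^-13 J.
So E ≈ 4.45 × 10^-13 J.

4.45 × 10^-13 J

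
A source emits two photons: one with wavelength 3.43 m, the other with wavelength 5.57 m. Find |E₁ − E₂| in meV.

Using E = hc/λ: E₁ = 5.791e-26 J, E₂ = 3.566e-26 J.
|ΔE| = |5.791e-26 − 3.566e-26| = 2.23e-26 J = 1.39e-4 meV.

1.39e-4 meV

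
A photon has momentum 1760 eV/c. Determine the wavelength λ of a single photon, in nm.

0.704 nm

Use h = 6.62607015 × 10^-34 J·s, c = 2.99792458 × 10^8 m/s, 1 eV = 1.602176634 × 10^-19 J.
In SI units: p = 1760 eV/c = 9.4059 × 10^-25 kg·m/s.
Since λ = h/p for a photon, λ = 7.045 × 10^-10 m.
Converting to nm: λ = 0.7045 nm ≈ 0.704 nm.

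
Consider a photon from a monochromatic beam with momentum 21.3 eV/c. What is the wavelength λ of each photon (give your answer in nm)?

Use h = 6.62607015·10^-34 J·s, c = 2.99792458·10^8 m/s, 1 eV = 1.602176634·10^-19 J.
Convert to SI: p = 21.3 eV/c = 1.1383·10^-26 kg·m/s.
Apply λ = h/p: λ = 5.821·10^-8 m.
Converting to nm: λ = 58.21 nm ≈ 58.2 nm.

58.2 nm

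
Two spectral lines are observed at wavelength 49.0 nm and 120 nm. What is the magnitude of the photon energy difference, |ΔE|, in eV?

Using E = hc/λ: E₁ = 4.054e-18 J, E₂ = 1.655e-18 J.
|ΔE| = |4.054e-18 − 1.655e-18| = 2.40e-18 J = 15.0 eV.

15.0 eV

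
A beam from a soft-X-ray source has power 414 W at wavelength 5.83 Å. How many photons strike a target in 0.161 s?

1.96 × 10^17 photons

Total energy: E_total = P·t = 414 × 0.161 = 66.65 J.
Per-photon energy: E = 3.407 × 10^-16 J.
N = E_total / E_photon = 1.96 × 10^17.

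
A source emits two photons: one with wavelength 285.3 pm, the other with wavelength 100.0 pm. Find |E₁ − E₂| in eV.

Using E = hc/λ: E₁ = 6.9627e-16 J, E₂ = 1.9864e-15 J.
|ΔE| = |6.9627e-16 − 1.9864e-15| = 1.29e-15 J = 8050 eV.

8050 eV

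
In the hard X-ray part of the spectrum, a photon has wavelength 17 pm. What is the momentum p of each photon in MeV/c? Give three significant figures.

Take h = 6.62607015 × 10^-34 J·s, c = 2.99792458 × 10^8 m/s, 1 eV = 1.602176634 × 10^-19 J.
In SI units: λ = 17 pm = 1.7 × 10^-11 m.
For a photon p = h/λ, so p = 3.898 × 10^-23 kg·m/s.
Converting to MeV/c: p = 0.07293 MeV/c ≈ 0.0729 MeV/c.

0.0729 MeV/c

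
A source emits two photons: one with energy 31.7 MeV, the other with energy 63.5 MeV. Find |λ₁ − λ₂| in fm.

Using λ = hc/E: λ₁ = 3.911 × 10^-14 m, λ₂ = 1.953 × 10^-14 m.
|Δλ| = |3.911 × 10^-14 − 1.953 × 10^-14| = 1.96 × 10^-14 m = 19.6 fm.

19.6 fm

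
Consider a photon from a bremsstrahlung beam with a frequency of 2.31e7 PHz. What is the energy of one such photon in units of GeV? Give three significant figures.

0.0955 GeV

First convert: f = 2.31e7 PHz = 2.31e22 Hz.
For a photon E = hf, so E = 1.531e-11 J.
Converting to GeV: E = 0.09553 GeV ≈ 0.0955 GeV.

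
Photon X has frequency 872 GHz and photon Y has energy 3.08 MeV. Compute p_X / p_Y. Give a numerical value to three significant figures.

p_X = 1.927 × 10^-30 kg·m/s (from frequency = 872 GHz, via p = hf/c).
p_Y = 1.646 × 10^-21 kg·m/s (from energy = 3.08 MeV, via p = E/c).
Ratio = 1.927 × 10^-30 / 1.646 × 10^-21 = 1.17 × 10^-9.

1.17 × 10^-9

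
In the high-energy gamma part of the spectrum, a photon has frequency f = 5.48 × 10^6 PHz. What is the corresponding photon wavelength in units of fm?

Use c = 2.99792458 × 10^8 m/s.
First convert: f = 5.48 × 10^6 PHz = 5.48 × 10^21 Hz.
The photon relation is λ = c/f, giving λ = 5.471 × 10^-14 m.
Converting to fm: λ = 54.71 fm ≈ 54.7 fm.

54.7 fm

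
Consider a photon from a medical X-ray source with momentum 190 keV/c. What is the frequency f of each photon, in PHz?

Use h = 6.62607015 × 10^-34 J·s, c = 2.99792458 × 10^8 m/s, 1 eV = 1.602176634 × 10^-19 J.
Convert to SI: p = 190 keV/c = 1.0154 × 10^-22 kg·m/s.
Apply f = pc/h: f = 4.594 × 10^19 Hz.
Converting to PHz: f = 45940 PHz ≈ 4.59 × 10^4 PHz.

4.59 × 10^4 PHz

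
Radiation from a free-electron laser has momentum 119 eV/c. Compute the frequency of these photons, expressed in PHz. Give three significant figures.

Take h = 6.62607015e-34 J·s, c = 2.99792458e8 m/s, 1 eV = 1.602176634e-19 J.
First convert: p = 119 eV/c = 6.3597e-26 kg·m/s.
Apply f = pc/h: f = 2.877e16 Hz.
Converting to PHz: f = 28.77 PHz ≈ 28.8 PHz.

28.8 PHz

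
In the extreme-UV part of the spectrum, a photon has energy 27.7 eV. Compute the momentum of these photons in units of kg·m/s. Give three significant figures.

(c = 2.99792458e8 m/s, 1 eV = 1.602176634e-19 J.)
In SI units: E = 27.7 eV = 4.4380e-18 J.
For a photon p = E/c, so p = 1.480e-26 kg·m/s.
So p ≈ 1.48e-26 kg·m/s.

1.48e-26 kg·m/s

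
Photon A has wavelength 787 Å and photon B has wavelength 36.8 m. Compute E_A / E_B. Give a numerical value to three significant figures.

E_A = 2.524e-18 J (from wavelength = 787 Å, via E = hc/λ).
E_B = 5.398e-27 J (from wavelength = 36.8 m, via E = hc/λ).
Ratio = 2.524e-18 / 5.398e-27 = 4.68e8.

4.68e8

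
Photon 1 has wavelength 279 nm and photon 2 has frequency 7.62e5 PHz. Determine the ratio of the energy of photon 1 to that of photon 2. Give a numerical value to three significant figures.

1.41e-6

E_1 = 7.120e-19 J (from wavelength = 279 nm, via E = hc/λ).
E_2 = 5.049e-13 J (from frequency = 7.62e5 PHz, via E = hf).
Ratio = 7.120e-19 / 5.049e-13 = 1.41e-6.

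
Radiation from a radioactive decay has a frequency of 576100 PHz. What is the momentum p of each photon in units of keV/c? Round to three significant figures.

Convert to SI: f = 576100 PHz = 5.761e20 Hz.
Apply p = hf/c: p = 1.273e-21 kg·m/s.
Converting to keV/c: p = 2383 keV/c ≈ 2380 keV/c.

2380 keV/c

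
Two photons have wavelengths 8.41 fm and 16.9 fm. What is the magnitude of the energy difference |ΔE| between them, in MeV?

Using E = hc/λ: E₁ = 2.362 × 10^-11 J, E₂ = 1.175 × 10^-11 J.
|ΔE| = |2.362 × 10^-11 − 1.175 × 10^-11| = 1.19 × 10^-11 J = 74.1 MeV.

74.1 MeV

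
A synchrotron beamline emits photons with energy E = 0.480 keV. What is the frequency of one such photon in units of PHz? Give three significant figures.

In SI units: E = 0.480 keV = 7.6904 × 10^-17 J.
The photon relation is f = E/h, giving f = 1.161 × 10^17 Hz.
Converting to PHz: f = 116.1 PHz ≈ 116 PHz.

116 PHz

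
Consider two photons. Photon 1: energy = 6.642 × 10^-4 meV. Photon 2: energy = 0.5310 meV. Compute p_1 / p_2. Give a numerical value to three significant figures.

p_1 = 3.550 × 10^-34 kg·m/s (from energy = 6.642 × 10^-4 meV, via p = E/c).
p_2 = 2.838 × 10^-31 kg·m/s (from energy = 0.5310 meV, via p = E/c).
Ratio = 3.550 × 10^-34 / 2.838 × 10^-31 = 1.25 × 10^-3.

1.25 × 10^-3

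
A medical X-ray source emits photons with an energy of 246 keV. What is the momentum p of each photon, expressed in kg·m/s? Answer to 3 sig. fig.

Convert to SI: E = 246 keV = 3.9414e-14 J.
The photon relation is p = E/c, giving p = 1.315e-22 kg·m/s.
So p ≈ 1.31e-22 kg·m/s.

1.31e-22 kg·m/s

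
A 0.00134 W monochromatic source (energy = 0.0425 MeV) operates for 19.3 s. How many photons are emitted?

3.80 × 10^12 photons

Total energy: E_total = P·t = 0.00134 × 19.3 = 0.02586 J.
Per-photon energy: E = 6.809 × 10^-15 J.
N = E_total / E_photon = 3.80 × 10^12.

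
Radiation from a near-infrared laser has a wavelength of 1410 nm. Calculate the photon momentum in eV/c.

0.879 eV/c

First convert: λ = 1410 nm = 1.41e-6 m.
For a photon p = h/λ, so p = 4.699e-28 kg·m/s.
Converting to eV/c: p = 0.8793 eV/c ≈ 0.879 eV/c.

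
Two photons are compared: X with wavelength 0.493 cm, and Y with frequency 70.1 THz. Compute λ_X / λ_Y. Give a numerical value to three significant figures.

1150

λ_X = 0.004930 m (from wavelength = 0.493 cm, via λ given directly).
λ_Y = 4.277e-6 m (from frequency = 70.1 THz, via λ = c/f).
Ratio = 0.004930 / 4.277e-6 = 1150.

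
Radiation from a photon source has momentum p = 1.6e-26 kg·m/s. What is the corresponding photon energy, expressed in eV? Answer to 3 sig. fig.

29.9 eV

Take c = 2.99792458e8 m/s, 1 eV = 1.602176634e-19 J.
Apply E = pc: E = 4.797e-18 J.
Converting to eV: E = 29.94 eV ≈ 29.9 eV.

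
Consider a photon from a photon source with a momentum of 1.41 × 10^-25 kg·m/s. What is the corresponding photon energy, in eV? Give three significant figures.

Since E = pc for a photon, E = 4.227 × 10^-17 J.
Converting to eV: E = 263.8 eV ≈ 264 eV.

264 eV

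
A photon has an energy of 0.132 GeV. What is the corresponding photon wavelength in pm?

9.39 × 10^-3 pm

In SI units: E = 0.132 GeV = 2.1149 × 10^-11 J.
For a photon λ = hc/E, so λ = 9.393 × 10^-15 m.
Converting to pm: λ = 0.009393 pm ≈ 9.39 × 10^-3 pm.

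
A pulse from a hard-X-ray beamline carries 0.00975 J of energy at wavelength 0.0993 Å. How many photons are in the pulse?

4.87e11 photons

Per-photon energy: E = 2.000e-14 J (from wavelength = 0.0993 Å).
N = E_total / E_photon = 0.00975 J / 2.000e-14 J = 4.87e11.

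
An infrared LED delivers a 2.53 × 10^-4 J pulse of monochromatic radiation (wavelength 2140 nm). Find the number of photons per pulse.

2.73 × 10^15 photons

Per-photon energy: E = 9.282 × 10^-20 J (from wavelength = 2140 nm).
N = E_total / E_photon = 2.53 × 10^-4 J / 9.282 × 10^-20 J = 2.73 × 10^15.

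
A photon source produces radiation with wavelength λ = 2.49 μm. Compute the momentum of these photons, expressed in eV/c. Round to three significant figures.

0.498 eV/c

Take h = 6.62607015·10^-34 J·s, c = 2.99792458·10^8 m/s, 1 eV = 1.602176634·10^-19 J.
First convert: λ = 2.49 μm = 2.49·10^-6 m.
Apply p = h/λ: p = 2.661·10^-28 kg·m/s.
Converting to eV/c: p = 0.4979 eV/c ≈ 0.498 eV/c.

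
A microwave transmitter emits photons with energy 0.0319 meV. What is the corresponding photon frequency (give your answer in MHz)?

7710 MHz

First convert: E = 0.0319 meV = 5.1109e-24 J.
The photon relation is f = E/h, giving f = 7.713e9 Hz.
Converting to MHz: f = 7713 MHz ≈ 7710 MHz.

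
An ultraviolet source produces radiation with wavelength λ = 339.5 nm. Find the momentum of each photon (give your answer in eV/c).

3.65 eV/c

Convert to SI: λ = 339.5 nm = 3.395 × 10^-7 m.
The photon relation is p = h/λ, giving p = 1.952 × 10^-27 kg·m/s.
Converting to eV/c: p = 3.652 eV/c ≈ 3.65 eV/c.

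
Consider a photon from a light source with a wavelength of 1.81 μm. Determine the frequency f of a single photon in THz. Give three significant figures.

First convert: λ = 1.81 μm = 1.81·10^-6 m.
Apply f = c/λ: f = 1.656·10^14 Hz.
Converting to THz: f = 165.6 THz ≈ 166 THz.

166 THz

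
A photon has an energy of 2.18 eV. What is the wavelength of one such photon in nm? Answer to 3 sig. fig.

Take h = 6.62607015 × 10^-34 J·s, c = 2.99792458 × 10^8 m/s, 1 eV = 1.602176634 × 10^-19 J.
First convert: E = 2.18 eV = 3.4927 × 10^-19 J.
Apply λ = hc/E: λ = 5.687 × 10^-7 m.
Converting to nm: λ = 568.7 nm ≈ 569 nm.

569 nm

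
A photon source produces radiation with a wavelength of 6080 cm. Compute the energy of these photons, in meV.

2.04e-5 meV

Take h = 6.62607015e-34 J·s, c = 2.99792458e8 m/s, 1 eV = 1.602176634e-19 J.
In SI units: λ = 6080 cm = 60.8 m.
For a photon E = hc/λ, so E = 3.267e-27 J.
Converting to meV: E = 2.039e-5 meV ≈ 2.04e-5 meV.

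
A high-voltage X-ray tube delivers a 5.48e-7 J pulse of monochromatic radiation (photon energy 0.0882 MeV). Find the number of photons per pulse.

3.88e7 photons

Per-photon energy: E = 1.413e-14 J (from energy = 0.0882 MeV).
N = E_total / E_photon = 5.48e-7 J / 1.413e-14 J = 3.88e7.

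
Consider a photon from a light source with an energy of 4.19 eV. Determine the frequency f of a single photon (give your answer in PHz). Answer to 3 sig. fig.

1.01 PHz

Use h = 6.62607015 × 10^-34 J·s, 1 eV = 1.602176634 × 10^-19 J.
First convert: E = 4.19 eV = 6.7131 × 10^-19 J.
Apply f = E/h: f = 1.013 × 10^15 Hz.
Converting to PHz: f = 1.013 PHz ≈ 1.01 PHz.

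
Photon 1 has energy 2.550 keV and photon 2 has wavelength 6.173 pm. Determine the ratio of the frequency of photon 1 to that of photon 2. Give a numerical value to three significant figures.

0.0127

f_1 = 6.166e17 Hz (from energy = 2.550 keV, via f = E/h).
f_2 = 4.857e19 Hz (from wavelength = 6.173 pm, via f = c/λ).
Ratio = 6.166e17 / 4.857e19 = 0.0127.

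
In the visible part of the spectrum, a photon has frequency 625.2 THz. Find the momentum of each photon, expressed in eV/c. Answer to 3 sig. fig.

Take h = 6.62607015e-34 J·s, c = 2.99792458e8 m/s, 1 eV = 1.602176634e-19 J.
In SI units: f = 625.2 THz = 6.252e14 Hz.
For a photon p = hf/c, so p = 1.382e-27 kg·m/s.
Converting to eV/c: p = 2.586 eV/c ≈ 2.59 eV/c.

2.59 eV/c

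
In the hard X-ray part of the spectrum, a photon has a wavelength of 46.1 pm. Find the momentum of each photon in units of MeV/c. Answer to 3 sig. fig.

0.0269 MeV/c

(h = 6.62607015 × 10^-34 J·s, c = 2.99792458 × 10^8 m/s, 1 eV = 1.602176634 × 10^-19 J.)
In SI units: λ = 46.1 pm = 4.61 × 10^-11 m.
For a photon p = h/λ, so p = 1.437 × 10^-23 kg·m/s.
Converting to MeV/c: p = 0.02689 MeV/c ≈ 0.0269 MeV/c.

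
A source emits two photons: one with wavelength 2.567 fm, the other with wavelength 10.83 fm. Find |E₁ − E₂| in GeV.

0.369 GeV

Using E = hc/λ: E₁ = 7.7384 × 10^-11 J, E₂ = 1.8342 × 10^-11 J.
|ΔE| = |7.7384 × 10^-11 − 1.8342 × 10^-11| = 5.90 × 10^-11 J = 0.369 GeV.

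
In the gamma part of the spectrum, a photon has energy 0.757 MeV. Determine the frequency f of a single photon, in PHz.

Convert to SI: E = 0.757 MeV = 1.2128 × 10^-13 J.
Since f = E/h for a photon, f = 1.830 × 10^20 Hz.
Converting to PHz: f = 183000 PHz ≈ 1.83 × 10^5 PHz.

1.83 × 10^5 PHz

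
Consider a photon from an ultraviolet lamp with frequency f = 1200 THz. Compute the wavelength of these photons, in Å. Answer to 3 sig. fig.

2500 Å

Use c = 2.99792458e8 m/s.
In SI units: f = 1200 THz = 1.2e15 Hz.
The photon relation is λ = c/f, giving λ = 2.498e-7 m.
Converting to Å: λ = 2498 Å ≈ 2500 Å.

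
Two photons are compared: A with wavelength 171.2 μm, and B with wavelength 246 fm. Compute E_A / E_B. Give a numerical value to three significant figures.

E_A = 1.160e-21 J (from wavelength = 171.2 μm, via E = hc/λ).
E_B = 8.075e-13 J (from wavelength = 246 fm, via E = hc/λ).
Ratio = 1.160e-21 / 8.075e-13 = 1.44e-9.

1.44e-9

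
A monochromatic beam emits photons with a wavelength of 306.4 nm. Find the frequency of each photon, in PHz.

First convert: λ = 306.4 nm = 3.064 × 10^-7 m.
For a photon f = c/λ, so f = 9.784 × 10^14 Hz.
Converting to PHz: f = 0.9784 PHz ≈ 0.978 PHz.

0.978 PHz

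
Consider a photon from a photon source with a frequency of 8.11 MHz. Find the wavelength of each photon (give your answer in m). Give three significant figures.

37.0 m

(c = 2.99792458 × 10^8 m/s.)
In SI units: f = 8.11 MHz = 8.11 × 10^6 Hz.
Since λ = c/f for a photon, λ = 36.97 m.
So λ ≈ 37.0 m.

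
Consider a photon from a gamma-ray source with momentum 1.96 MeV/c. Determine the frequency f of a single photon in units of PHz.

Use h = 6.62607015·10^-34 J·s, c = 2.99792458·10^8 m/s, 1 eV = 1.602176634·10^-19 J.
Convert to SI: p = 1.96 MeV/c = 1.0475·10^-21 kg·m/s.
The photon relation is f = pc/h, giving f = 4.739·10^20 Hz.
Converting to PHz: f = 473900 PHz ≈ 4.74·10^5 PHz.

4.74·10^5 PHz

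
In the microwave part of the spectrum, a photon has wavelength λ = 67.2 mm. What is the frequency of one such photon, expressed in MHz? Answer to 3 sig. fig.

4460 MHz

First convert: λ = 67.2 mm = 0.0672 m.
Since f = c/λ for a photon, f = 4.461 × 10^9 Hz.
Converting to MHz: f = 4461 MHz ≈ 4460 MHz.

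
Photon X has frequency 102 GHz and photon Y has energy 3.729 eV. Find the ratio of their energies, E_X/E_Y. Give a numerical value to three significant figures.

1.13 × 10^-4

E_X = 6.759 × 10^-23 J (from frequency = 102 GHz, via E = hf).
E_Y = 5.975 × 10^-19 J (from energy = 3.729 eV, via E given directly).
Ratio = 6.759 × 10^-23 / 5.975 × 10^-19 = 1.13 × 10^-4.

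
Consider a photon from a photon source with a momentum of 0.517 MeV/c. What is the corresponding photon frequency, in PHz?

1.25e5 PHz

Convert to SI: p = 0.517 MeV/c = 2.7630e-22 kg·m/s.
Since f = pc/h for a photon, f = 1.250e20 Hz.
Converting to PHz: f = 125000 PHz ≈ 1.25e5 PHz.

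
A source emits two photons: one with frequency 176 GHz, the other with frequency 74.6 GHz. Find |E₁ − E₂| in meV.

0.419 meV

Using E = hf: E₁ = 1.166e-22 J, E₂ = 4.943e-23 J.
|ΔE| = |1.166e-22 − 4.943e-23| = 6.72e-23 J = 0.419 meV.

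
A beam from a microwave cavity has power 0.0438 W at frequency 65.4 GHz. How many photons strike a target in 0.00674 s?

6.81e18 photons

Total energy: E_total = P·t = 0.0438 × 0.00674 = 2.952e-4 J.
Per-photon energy: E = 4.333e-23 J.
N = E_total / E_photon = 6.81e18.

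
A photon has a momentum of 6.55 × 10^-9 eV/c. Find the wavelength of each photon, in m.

189 m

First convert: p = 6.55 × 10^-9 eV/c = 3.5005 × 10^-36 kg·m/s.
The photon relation is λ = h/p, giving λ = 189.3 m.
So λ ≈ 189 m.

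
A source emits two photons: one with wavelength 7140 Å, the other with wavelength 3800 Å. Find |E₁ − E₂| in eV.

Using E = hc/λ: E₁ = 2.782·10^-19 J, E₂ = 5.227·10^-19 J.
|ΔE| = |2.782·10^-19 − 5.227·10^-19| = 2.45·10^-19 J = 1.53 eV.

1.53 eV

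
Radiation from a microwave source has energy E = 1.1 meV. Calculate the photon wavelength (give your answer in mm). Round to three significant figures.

Take h = 6.62607015 × 10^-34 J·s, c = 2.99792458 × 10^8 m/s, 1 eV = 1.602176634 × 10^-19 J.
Convert to SI: E = 1.1 meV = 1.7624 × 10^-22 J.
Apply λ = hc/E: λ = 0.001127 m.
Converting to mm: λ = 1.127 mm ≈ 1.13 mm.

1.13 mm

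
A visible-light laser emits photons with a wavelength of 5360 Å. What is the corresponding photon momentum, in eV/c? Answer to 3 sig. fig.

Use h = 6.62607015e-34 J·s, c = 2.99792458e8 m/s, 1 eV = 1.602176634e-19 J.
Convert to SI: λ = 5360 Å = 5.36e-7 m.
Since p = h/λ for a photon, p = 1.236e-27 kg·m/s.
Converting to eV/c: p = 2.313 eV/c ≈ 2.31 eV/c.

2.31 eV/c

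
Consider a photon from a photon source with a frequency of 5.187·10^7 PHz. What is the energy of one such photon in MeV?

215 MeV

Take h = 6.62607015·10^-34 J·s, 1 eV = 1.602176634·10^-19 J.
Convert to SI: f = 5.187·10^7 PHz = 5.187·10^22 Hz.
For a photon E = hf, so E = 3.437·10^-11 J.
Converting to MeV: E = 214.5 MeV ≈ 215 MeV.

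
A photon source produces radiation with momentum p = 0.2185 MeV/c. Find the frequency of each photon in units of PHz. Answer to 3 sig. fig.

5.28 × 10^4 PHz

In SI units: p = 0.2185 MeV/c = 1.1677 × 10^-22 kg·m/s.
Since f = pc/h for a photon, f = 5.283 × 10^19 Hz.
Converting to PHz: f = 52830 PHz ≈ 5.28 × 10^4 PHz.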